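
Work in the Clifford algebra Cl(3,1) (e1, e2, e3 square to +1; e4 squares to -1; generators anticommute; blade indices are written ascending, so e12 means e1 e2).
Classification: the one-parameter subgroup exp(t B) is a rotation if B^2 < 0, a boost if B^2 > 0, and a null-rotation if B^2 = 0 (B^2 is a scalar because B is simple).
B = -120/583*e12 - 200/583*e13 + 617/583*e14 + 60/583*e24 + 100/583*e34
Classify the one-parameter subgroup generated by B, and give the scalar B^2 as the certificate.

B^2 term by term: the squares give (-120/583)^2*(e12)^2 + (-200/583)^2*(e13)^2 + (617/583)^2*(e14)^2 + (60/583)^2*(e24)^2 + (100/583)^2*(e34)^2 = 14400/339889*(-1) + 40000/339889*(-1) + 380689/339889*(+1) + 3600/339889*(+1) + 10000/339889*(+1) = 1 (each basis 2-blade squares to minus the product of its generators' squares); cross terms between blades sharing an index anticommute and cancel; the commuting (index-disjoint) pairs give grade-4 terms 2*c*c'*(blade product), which cancel blade by blade — e1234: -24000/339889 + 24000/339889 = 0 — confirming B is simple. So B^2 = 1.
Answer: boost, certificate B^2 = 1. The invariant at work: B^2 = 1 is unchanged by conjugation, hence its sign classifies the subgroup whatever basis B is written in.


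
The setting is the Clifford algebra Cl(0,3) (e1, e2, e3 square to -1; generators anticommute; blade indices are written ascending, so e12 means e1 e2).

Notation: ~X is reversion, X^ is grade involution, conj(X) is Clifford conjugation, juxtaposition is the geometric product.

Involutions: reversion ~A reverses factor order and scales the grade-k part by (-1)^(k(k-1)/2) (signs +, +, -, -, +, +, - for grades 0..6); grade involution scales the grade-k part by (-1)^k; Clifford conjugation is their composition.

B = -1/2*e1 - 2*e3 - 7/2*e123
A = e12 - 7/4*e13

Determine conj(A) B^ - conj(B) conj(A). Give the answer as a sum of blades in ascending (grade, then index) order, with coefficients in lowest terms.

first term: -7/2*e1 + 45/8*e2 + 35/8*e3 - 2*e123
second term: 7/2*e1 - 45/8*e2 - 35/8*e3 - 2*e123
Answer: -7*e1 + 45/4*e2 + 35/4*e3


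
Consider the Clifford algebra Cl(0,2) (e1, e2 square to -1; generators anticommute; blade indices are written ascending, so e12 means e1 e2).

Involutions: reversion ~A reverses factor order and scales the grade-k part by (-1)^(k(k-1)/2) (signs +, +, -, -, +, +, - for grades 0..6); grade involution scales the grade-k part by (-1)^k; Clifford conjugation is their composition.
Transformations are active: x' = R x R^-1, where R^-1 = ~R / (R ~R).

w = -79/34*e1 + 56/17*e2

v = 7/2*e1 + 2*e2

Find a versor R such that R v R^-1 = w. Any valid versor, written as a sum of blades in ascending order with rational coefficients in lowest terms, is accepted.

Equal squares first: v^2 = w^2 = -65/4. Then v + w = 20/17*e1 + 90/17*e2 is a versor taking v to w, provided it is invertible.
Answer: 20/17*e1 + 90/17*e2


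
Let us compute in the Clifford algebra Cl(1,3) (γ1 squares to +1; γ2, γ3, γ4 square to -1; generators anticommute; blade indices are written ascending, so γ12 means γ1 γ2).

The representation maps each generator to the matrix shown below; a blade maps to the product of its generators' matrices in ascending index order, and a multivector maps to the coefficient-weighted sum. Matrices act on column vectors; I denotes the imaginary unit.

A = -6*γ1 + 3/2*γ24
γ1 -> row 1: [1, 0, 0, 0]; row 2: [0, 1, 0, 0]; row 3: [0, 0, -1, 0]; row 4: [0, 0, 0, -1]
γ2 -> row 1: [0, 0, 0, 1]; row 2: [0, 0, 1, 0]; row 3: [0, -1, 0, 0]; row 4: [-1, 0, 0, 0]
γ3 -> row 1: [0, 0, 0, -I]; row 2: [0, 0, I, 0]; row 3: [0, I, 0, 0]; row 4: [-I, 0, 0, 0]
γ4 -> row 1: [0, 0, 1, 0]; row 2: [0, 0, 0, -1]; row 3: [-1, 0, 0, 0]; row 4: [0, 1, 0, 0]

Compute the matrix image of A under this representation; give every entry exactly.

Bivector images (products of the table entries): rho(γ24) = rho(γ2)rho(γ4) = row 1: [0, 1, 0, 0]; row 2: [-1, 0, 0, 0]; row 3: [0, 0, 0, 1]; row 4: [0, 0, -1, 0].
M = (-6)*rho(γ1) + (3/2)*rho(γ24), summed entrywise:
Answer: row 1: [-6, 3/2, 0, 0]; row 2: [-3/2, -6, 0, 0]; row 3: [0, 0, 6, 3/2]; row 4: [0, 0, -3/2, 6]


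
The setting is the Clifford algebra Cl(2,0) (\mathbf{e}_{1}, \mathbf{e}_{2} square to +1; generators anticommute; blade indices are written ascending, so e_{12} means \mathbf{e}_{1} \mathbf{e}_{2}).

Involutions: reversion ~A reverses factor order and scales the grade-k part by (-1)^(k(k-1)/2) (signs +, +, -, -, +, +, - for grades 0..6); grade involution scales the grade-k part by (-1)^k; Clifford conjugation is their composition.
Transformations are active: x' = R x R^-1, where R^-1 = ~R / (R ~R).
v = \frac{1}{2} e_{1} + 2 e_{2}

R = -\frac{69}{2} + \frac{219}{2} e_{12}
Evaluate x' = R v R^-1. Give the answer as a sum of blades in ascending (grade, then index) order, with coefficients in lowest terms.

~R = -\frac{69}{2} - \frac{219}{2} e_{12}, and R ~R = \frac{26361}{2}, so R^-1 = ~R / (\frac{26361}{2}).
R v = \frac{807}{4} e_{1} - \frac{495}{4} e_{2}
Answer: -\frac{4558}{2929} e_{1} - \frac{7921}{5858} e_{2}


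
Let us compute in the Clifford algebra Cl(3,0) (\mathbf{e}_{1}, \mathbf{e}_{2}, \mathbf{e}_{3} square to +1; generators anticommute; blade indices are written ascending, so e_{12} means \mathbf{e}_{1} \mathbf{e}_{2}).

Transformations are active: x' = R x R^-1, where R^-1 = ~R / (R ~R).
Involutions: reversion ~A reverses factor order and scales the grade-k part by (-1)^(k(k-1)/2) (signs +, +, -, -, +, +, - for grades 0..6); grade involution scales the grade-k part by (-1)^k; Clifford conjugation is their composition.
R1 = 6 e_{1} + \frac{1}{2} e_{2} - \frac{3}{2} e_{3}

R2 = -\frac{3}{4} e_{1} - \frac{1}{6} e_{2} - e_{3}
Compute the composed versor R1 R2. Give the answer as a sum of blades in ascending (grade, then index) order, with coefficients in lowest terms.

Distribute over the terms of R1 (each basis-blade product reordered to ascending indices, repeated generators contracted through their squares):
(6 e_{1}) R2 = -\frac{9}{2} - e_{12} - 6 e_{13}
(\frac{1}{2} e_{2}) R2 = -\frac{1}{12} + \frac{3}{8} e_{12} - \frac{1}{2} e_{23}
(-\frac{3}{2} e_{3}) R2 = \frac{3}{2} - \frac{9}{8} e_{13} - \frac{1}{4} e_{23}
Summing the partial products and collecting blades:
Answer: -\frac{37}{12} - \frac{5}{8} e_{12} - \frac{57}{8} e_{13} - \frac{3}{4} e_{23}


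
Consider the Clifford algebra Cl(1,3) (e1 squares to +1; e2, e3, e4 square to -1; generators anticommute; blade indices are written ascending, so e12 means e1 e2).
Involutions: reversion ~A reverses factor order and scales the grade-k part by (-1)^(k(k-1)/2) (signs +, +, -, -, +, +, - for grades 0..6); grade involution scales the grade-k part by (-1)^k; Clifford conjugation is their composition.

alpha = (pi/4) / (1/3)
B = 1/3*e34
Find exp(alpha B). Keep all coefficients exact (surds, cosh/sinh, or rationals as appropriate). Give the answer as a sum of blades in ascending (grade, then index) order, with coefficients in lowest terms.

B^2 = (1/3)^2*(e34)^2 = 1/9*(-1) = -1/9 (a basis 2-blade squares to minus the product of its generators' squares).
B^2 = -1/9 — since the square is negative, the closed form is circular: l = 1/3, alpha*l = pi/4, so exp(alpha B) = cos(pi/4) + (sin(pi/4)/(1/3))*B = sqrt(2)/2 + (3*sqrt(2)/2)*B.
Answer: sqrt(2)/2 + sqrt(2)/2*e34


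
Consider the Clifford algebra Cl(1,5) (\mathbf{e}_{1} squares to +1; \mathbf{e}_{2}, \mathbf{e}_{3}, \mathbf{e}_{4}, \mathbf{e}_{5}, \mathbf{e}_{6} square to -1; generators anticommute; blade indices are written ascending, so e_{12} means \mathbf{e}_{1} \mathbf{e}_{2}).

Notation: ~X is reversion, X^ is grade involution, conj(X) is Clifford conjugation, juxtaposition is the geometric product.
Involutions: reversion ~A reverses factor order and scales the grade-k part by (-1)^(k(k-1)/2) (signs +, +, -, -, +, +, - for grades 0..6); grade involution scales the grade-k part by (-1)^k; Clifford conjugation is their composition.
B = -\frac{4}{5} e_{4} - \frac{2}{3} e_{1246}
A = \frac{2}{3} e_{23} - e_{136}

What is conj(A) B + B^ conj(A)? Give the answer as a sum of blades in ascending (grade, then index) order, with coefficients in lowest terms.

first term: \frac{6}{5} e_{234} - \frac{16}{45} e_{1346}
second term: \frac{2}{15} e_{234} - \frac{56}{45} e_{1346}
Answer: \frac{4}{3} e_{234} - \frac{8}{5} e_{1346}


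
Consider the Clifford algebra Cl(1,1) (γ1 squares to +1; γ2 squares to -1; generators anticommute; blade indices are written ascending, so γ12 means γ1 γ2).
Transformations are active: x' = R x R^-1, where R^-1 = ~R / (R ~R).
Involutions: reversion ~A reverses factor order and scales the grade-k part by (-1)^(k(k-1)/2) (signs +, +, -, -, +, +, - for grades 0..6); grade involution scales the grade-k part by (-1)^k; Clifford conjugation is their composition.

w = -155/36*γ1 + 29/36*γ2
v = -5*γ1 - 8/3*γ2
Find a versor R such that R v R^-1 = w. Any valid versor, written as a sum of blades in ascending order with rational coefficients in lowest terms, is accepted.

Reasoning: v^2 = w^2 = 161/9 since conjugation preserves the quadratic form; R = v + w = -335/36*γ1 - 67/36*γ2 is then valid when invertible, keeping its own part and reversing (v - w)/2.
Answer: -335/36*γ1 - 67/36*γ2


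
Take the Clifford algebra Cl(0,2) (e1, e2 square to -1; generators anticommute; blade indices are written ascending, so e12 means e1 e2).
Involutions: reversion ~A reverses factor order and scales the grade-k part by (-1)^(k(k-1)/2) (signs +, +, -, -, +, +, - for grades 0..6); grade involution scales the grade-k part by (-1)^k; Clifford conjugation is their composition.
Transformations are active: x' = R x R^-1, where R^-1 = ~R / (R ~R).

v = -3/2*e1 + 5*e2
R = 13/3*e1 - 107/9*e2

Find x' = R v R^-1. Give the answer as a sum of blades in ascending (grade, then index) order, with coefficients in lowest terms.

~R = 13/3*e1 - 107/9*e2, and R ~R = -12970/81, so R^-1 = ~R / (-12970/81).
R v = 1187/18 + 23/6*e12
Answer: -13419/6485*e1 + 62159/12970*e2


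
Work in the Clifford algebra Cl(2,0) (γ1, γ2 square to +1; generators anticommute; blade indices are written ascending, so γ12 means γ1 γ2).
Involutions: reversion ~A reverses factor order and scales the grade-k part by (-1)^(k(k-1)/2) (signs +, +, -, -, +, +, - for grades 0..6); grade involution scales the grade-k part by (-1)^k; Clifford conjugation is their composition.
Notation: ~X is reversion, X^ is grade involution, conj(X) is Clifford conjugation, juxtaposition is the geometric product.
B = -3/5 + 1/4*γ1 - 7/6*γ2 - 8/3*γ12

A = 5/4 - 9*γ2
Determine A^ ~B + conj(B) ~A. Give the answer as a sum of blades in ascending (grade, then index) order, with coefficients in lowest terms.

first term: -45/4 - 379/16*γ1 - 823/120*γ2 + 13/12*γ12
second term: -45/4 - 389/16*γ1 + 823/120*γ2 + 67/12*γ12
Answer: -45/2 - 48*γ1 + 20/3*γ12


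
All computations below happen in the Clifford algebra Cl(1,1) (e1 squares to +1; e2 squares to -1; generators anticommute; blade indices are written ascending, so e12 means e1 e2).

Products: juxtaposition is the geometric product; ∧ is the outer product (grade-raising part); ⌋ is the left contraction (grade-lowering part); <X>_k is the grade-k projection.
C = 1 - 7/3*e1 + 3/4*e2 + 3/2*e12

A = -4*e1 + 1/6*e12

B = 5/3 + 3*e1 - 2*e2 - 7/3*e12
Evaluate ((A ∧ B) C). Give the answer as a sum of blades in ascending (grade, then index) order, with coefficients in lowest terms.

step 1: -20/3*e1 + 149/18*e12
step 2: 1007/36 - 103/8*e1 + 503/54*e2 + 59/18*e12
Answer: 1007/36 - 103/8*e1 + 503/54*e2 + 59/18*e12


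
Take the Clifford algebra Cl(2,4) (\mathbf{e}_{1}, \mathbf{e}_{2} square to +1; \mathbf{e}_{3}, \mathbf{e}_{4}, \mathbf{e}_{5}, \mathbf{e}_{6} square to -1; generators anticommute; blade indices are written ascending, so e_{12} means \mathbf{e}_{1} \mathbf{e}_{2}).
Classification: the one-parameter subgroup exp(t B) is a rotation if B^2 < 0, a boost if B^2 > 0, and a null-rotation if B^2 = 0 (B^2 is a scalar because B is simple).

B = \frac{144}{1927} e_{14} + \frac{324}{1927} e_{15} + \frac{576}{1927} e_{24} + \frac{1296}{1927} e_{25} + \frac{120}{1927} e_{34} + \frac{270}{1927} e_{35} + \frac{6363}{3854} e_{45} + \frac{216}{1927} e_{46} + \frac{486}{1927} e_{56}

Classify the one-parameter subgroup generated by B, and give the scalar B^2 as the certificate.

B^2 term by term: the squares give (\frac{144}{1927})^2*(e_{14})^2 + (\frac{324}{1927})^2*(e_{15})^2 + (\frac{576}{1927})^2*(e_{24})^2 + (\frac{1296}{1927})^2*(e_{25})^2 + (\frac{120}{1927})^2*(e_{34})^2 + (\frac{270}{1927})^2*(e_{35})^2 + (\frac{6363}{3854})^2*(e_{45})^2 + (\frac{216}{1927})^2*(e_{46})^2 + (\frac{486}{1927})^2*(e_{56})^2 = \frac{20736}{3713329}*(+1) + \frac{104976}{3713329}*(+1) + \frac{331776}{3713329}*(+1) + \frac{1679616}{3713329}*(+1) + \frac{14400}{3713329}*(-1) + \frac{72900}{3713329}*(-1) + \frac{40487769}{14853316}*(-1) + \frac{46656}{3713329}*(-1) + \frac{236196}{3713329}*(-1) = -\frac{9}{4} (each basis 2-blade squares to minus the product of its generators' squares); cross terms between blades sharing an index anticommute and cancel; the commuting (index-disjoint) pairs give grade-4 terms 2*c*c'*(blade product), which cancel blade by blade — e_{1245}: -\frac{373248}{3713329} + \frac{373248}{3713329} = 0; e_{1345}: -\frac{77760}{3713329} + \frac{77760}{3713329} = 0; e_{1456}: \frac{139968}{3713329} - \frac{139968}{3713329} = 0; e_{2345}: -\frac{311040}{3713329} + \frac{311040}{3713329} = 0; e_{2456}: \frac{559872}{3713329} - \frac{559872}{3713329} = 0; e_{3456}: \frac{116640}{3713329} - \frac{116640}{3713329} = 0 — confirming B is simple. So B^2 = -\frac{9}{4}.
Answer: rotation, certificate B^2 = -\frac{9}{4}. The class reads off the invariant scalar -\frac{9}{4} directly.


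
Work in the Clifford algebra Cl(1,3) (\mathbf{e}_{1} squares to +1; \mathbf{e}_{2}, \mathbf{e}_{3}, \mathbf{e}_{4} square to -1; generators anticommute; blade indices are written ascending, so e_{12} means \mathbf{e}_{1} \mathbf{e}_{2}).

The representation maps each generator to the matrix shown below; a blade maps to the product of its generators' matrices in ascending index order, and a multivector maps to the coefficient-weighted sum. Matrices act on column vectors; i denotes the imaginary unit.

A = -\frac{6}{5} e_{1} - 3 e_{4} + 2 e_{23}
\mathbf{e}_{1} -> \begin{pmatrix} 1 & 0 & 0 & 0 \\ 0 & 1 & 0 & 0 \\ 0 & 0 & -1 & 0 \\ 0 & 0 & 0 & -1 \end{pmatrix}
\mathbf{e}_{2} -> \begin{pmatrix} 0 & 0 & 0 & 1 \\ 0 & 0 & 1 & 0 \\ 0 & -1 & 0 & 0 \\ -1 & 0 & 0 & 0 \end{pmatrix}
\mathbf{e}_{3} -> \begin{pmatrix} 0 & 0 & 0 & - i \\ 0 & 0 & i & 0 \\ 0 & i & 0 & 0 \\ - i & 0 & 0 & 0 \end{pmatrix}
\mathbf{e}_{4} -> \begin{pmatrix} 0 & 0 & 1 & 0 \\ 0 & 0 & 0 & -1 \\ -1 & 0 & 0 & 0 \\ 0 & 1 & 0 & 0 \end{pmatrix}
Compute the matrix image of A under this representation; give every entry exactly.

Bivector images (products of the table entries): rho(e_{23}) = rho(\mathbf{e}_{2})rho(\mathbf{e}_{3}) = \begin{pmatrix} - i & 0 & 0 & 0 \\ 0 & i & 0 & 0 \\ 0 & 0 & - i & 0 \\ 0 & 0 & 0 & i \end{pmatrix}.
M = (-\frac{6}{5})*rho(e_{1}) + (-3)*rho(e_{4}) + (2)*rho(e_{23}), summed entrywise:
Answer: \begin{pmatrix} - \frac{6}{5} - 2 i & 0 & -3 & 0 \\ 0 & - \frac{6}{5} + 2 i & 0 & 3 \\ 3 & 0 & \frac{6}{5} - 2 i & 0 \\ 0 & -3 & 0 & \frac{6}{5} + 2 i \end{pmatrix}


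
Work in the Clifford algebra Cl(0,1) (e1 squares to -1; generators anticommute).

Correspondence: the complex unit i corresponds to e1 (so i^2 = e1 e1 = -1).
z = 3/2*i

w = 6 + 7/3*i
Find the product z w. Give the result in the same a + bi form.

In blades: z = 3/2*e1, w = 6 + 7/3*e1.
Distribute z over w term by term (generator squares from the signature, products reordered to ascending indices): (3/2*e1)*w = -7/2 + 9*e1.
Sum: -7/2 + 9*e1; translating back through the correspondence:
Answer: -7/2 + 9i


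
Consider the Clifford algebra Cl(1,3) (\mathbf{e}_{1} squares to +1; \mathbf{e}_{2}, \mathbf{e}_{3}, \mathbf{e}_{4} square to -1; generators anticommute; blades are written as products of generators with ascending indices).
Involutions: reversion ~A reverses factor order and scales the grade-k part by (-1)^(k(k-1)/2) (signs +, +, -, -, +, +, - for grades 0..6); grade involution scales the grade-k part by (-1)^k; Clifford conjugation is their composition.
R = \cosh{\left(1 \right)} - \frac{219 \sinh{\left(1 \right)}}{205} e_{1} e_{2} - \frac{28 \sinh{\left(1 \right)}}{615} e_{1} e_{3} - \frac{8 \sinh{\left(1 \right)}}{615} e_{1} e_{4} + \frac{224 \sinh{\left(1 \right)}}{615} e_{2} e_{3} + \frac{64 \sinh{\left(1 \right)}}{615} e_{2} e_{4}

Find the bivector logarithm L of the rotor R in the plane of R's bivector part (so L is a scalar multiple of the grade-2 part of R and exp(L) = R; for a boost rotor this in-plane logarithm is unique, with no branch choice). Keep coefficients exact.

The scalar part of R is \cosh{\left(1 \right)}, which determines |rapidity| via cosh; the sign lives in the bivector part, and pairing them (bivector part over sinh of the rapidity = the plane) gives the unique in-plane L = rapidity * plane.
Concretely: cosh(rapidity) = \cosh{\left(1 \right)} gives rapidity = ±1, and since rapidity/sinh(rapidity) is even the sign is immaterial: L = (rapidity/sinh(rapidity)) * <R>_2 = (\frac{1}{\sinh{\left(1 \right)}}) * <R>_2.
Answer: - \frac{219}{205} e_{1} e_{2} - \frac{28}{615} e_{1} e_{3} - \frac{8}{615} e_{1} e_{4} + \frac{224}{615} e_{2} e_{3} + \frac{64}{615} e_{2} e_{4}


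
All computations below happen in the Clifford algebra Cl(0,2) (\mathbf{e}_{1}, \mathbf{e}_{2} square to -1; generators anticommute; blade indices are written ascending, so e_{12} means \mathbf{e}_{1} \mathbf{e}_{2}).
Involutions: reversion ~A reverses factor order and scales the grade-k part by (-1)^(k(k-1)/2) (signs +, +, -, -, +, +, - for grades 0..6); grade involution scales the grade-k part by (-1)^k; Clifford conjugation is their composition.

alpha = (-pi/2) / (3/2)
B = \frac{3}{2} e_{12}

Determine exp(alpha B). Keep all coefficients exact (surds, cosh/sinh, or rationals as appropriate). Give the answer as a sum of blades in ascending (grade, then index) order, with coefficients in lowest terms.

B^2 = (\frac{3}{2})^2*(e_{12})^2 = \frac{9}{4}*(-1) = -\frac{9}{4} (a basis 2-blade squares to minus the product of its generators' squares).
B^2 = -\frac{9}{4} — since the square is negative, the closed form is circular: l = \frac{3}{2}, alpha*l = - \frac{\pi}{2}, so exp(alpha B) = cos(- \frac{\pi}{2}) + (sin(- \frac{\pi}{2})/(\frac{3}{2}))*B = 0 + (- \frac{2}{3})*B.
Answer: -e_{12}


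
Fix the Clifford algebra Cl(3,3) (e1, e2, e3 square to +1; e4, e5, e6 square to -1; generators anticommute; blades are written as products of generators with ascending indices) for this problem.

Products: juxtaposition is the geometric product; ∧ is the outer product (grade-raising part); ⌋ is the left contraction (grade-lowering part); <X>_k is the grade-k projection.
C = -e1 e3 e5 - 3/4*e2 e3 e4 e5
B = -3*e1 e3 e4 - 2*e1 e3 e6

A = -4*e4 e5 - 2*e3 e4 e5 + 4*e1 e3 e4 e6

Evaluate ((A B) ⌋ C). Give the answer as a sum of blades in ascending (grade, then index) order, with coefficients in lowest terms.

step 1: -8*e4 + 12*e6 - 6*e1 e5 + 12*e1 e3 e5 - 4*e1 e4 e5 e6 + 8*e1 e3 e4 e5 e6
step 2: -12 - 6*e3 - 6*e2 e3 e5
Answer: -12 - 6*e3 - 6*e2 e3 e5


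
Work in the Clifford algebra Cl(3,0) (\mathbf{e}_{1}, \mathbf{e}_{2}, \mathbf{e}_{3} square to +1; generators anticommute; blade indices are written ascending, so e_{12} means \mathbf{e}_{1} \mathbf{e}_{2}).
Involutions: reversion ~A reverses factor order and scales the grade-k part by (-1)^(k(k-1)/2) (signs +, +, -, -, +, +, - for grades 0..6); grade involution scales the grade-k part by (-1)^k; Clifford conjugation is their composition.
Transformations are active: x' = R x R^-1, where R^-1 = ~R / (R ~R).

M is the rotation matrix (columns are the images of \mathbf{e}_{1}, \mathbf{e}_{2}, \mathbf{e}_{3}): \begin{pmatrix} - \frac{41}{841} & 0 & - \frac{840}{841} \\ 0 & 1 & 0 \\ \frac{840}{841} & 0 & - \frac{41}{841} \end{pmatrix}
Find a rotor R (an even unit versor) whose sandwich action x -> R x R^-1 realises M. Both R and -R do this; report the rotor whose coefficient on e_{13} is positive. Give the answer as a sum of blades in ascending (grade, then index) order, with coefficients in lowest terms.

Method: write R = a + b12*e_{12} + b13*e_{13} + b23*e_{23} with a^2 + b12^2 + b13^2 + b23^2 = 1 (so R^-1 = ~R). Expanding the columns R e_j ~R gives tr M = 4a^2 - 1 and, from the antisymmetric part, M21 - M12 = -4a*b12, M13 - M31 = 4a*b13, M32 - M23 = -4a*b23.
Here tr M = \frac{759}{841}, so a^2 = (1 + tr M)/4 = \frac{400}{841} and a = ±\frac{20}{29}. Taking a = \frac{20}{29}: M21 - M12 = 0, M13 - M31 = -\frac{1680}{841}, M32 - M23 = 0, giving b12 = 0, b13 = -\frac{21}{29}, b23 = 0, i.e. R = \frac{20}{29} - \frac{21}{29} e_{13}.
Its e_{13} coefficient is negative, so report the other preimage -R.
Answer: -\frac{20}{29} + \frac{21}{29} e_{13}. Why the constraint matters: R and -R act identically through the sandwich — M has trace \frac{759}{841} either way — so only the sign condition on e_{13} picks one of the two preimages.


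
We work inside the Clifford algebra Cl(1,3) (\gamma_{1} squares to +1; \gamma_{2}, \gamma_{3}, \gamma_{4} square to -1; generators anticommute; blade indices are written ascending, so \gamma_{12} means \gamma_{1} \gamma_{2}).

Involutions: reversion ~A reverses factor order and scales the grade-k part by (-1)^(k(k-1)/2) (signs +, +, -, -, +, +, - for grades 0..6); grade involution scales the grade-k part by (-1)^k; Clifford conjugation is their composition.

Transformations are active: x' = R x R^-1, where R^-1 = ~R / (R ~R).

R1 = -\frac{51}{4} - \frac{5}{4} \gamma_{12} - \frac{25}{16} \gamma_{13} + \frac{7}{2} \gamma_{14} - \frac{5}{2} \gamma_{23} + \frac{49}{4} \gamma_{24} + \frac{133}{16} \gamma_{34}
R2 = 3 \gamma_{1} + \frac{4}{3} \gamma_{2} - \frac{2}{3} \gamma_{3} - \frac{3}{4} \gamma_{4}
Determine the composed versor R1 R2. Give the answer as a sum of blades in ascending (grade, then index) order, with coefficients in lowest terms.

Distribute over the terms of R2 (each basis-blade product reordered to ascending indices, repeated generators contracted through their squares):
R1 (3 \gamma_{1}) = -\frac{153}{4} \gamma_{1} + \frac{15}{4} \gamma_{2} + \frac{75}{16} \gamma_{3} - \frac{21}{2} \gamma_{4} - \frac{15}{2} \gamma_{123} + \frac{147}{4} \gamma_{124} + \frac{399}{16} \gamma_{134}
R1 (\frac{4}{3} \gamma_{2}) = \frac{5}{3} \gamma_{1} - 17 \gamma_{2} - \frac{10}{3} \gamma_{3} + \frac{49}{3} \gamma_{4} + \frac{25}{12} \gamma_{123} - \frac{14}{3} \gamma_{124} + \frac{133}{12} \gamma_{234}
R1 (-\frac{2}{3} \gamma_{3}) = -\frac{25}{24} \gamma_{1} - \frac{5}{3} \gamma_{2} + \frac{17}{2} \gamma_{3} - \frac{133}{24} \gamma_{4} + \frac{5}{6} \gamma_{123} + \frac{7}{3} \gamma_{134} + \frac{49}{6} \gamma_{234}
R1 (-\frac{3}{4} \gamma_{4}) = \frac{21}{8} \gamma_{1} + \frac{147}{16} \gamma_{2} + \frac{399}{64} \gamma_{3} + \frac{153}{16} \gamma_{4} + \frac{15}{16} \gamma_{124} + \frac{75}{64} \gamma_{134} + \frac{15}{8} \gamma_{234}
Summing the partial products and collecting blades:
Answer: -35 \gamma_{1} - \frac{275}{48} \gamma_{2} + \frac{3089}{192} \gamma_{3} + \frac{473}{48} \gamma_{4} - \frac{55}{12} \gamma_{123} + \frac{1585}{48} \gamma_{124} + \frac{5461}{192} \gamma_{134} + \frac{169}{8} \gamma_{234}


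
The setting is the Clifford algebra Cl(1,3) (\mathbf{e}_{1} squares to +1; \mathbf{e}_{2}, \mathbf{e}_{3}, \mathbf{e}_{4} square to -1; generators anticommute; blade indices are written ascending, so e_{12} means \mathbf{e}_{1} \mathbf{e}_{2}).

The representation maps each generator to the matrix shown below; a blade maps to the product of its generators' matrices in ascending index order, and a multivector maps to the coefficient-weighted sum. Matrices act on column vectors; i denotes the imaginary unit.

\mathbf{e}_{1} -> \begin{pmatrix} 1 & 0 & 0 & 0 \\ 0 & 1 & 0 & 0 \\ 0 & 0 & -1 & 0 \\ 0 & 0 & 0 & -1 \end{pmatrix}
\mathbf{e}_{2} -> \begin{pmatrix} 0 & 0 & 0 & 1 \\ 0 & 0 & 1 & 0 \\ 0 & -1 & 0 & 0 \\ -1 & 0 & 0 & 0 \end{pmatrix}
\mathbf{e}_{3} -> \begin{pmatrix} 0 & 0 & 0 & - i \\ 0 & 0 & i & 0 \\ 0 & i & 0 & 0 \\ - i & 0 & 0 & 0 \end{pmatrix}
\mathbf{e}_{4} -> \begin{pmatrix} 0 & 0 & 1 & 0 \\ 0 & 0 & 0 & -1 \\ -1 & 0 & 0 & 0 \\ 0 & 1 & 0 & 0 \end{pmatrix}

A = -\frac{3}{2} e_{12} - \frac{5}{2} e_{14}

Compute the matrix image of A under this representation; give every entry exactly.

Bivector images (products of the table entries): rho(e_{12}) = rho(\mathbf{e}_{1})rho(\mathbf{e}_{2}) = \begin{pmatrix} 0 & 0 & 0 & 1 \\ 0 & 0 & 1 & 0 \\ 0 & 1 & 0 & 0 \\ 1 & 0 & 0 & 0 \end{pmatrix}; rho(e_{14}) = rho(\mathbf{e}_{1})rho(\mathbf{e}_{4}) = \begin{pmatrix} 0 & 0 & 1 & 0 \\ 0 & 0 & 0 & -1 \\ 1 & 0 & 0 & 0 \\ 0 & -1 & 0 & 0 \end{pmatrix}.
M = (-\frac{3}{2})*rho(e_{12}) + (-\frac{5}{2})*rho(e_{14}), summed entrywise:
Answer: \begin{pmatrix} 0 & 0 & - \frac{5}{2} & - \frac{3}{2} \\ 0 & 0 & - \frac{3}{2} & \frac{5}{2} \\ - \frac{5}{2} & - \frac{3}{2} & 0 & 0 \\ - \frac{3}{2} & \frac{5}{2} & 0 & 0 \end{pmatrix}


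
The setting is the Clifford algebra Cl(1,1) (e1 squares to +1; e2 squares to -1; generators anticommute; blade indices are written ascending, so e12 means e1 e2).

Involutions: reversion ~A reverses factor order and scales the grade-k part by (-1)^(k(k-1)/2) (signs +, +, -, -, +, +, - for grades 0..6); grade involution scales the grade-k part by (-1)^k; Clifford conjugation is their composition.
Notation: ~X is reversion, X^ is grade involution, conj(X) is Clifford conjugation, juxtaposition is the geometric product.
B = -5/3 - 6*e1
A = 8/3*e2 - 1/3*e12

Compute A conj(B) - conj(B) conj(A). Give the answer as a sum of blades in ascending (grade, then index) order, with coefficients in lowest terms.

first term: -22/9*e2 - 139/9*e12
second term: 58/9*e2 - 149/9*e12
Answer: -80/9*e2 + 10/9*e12


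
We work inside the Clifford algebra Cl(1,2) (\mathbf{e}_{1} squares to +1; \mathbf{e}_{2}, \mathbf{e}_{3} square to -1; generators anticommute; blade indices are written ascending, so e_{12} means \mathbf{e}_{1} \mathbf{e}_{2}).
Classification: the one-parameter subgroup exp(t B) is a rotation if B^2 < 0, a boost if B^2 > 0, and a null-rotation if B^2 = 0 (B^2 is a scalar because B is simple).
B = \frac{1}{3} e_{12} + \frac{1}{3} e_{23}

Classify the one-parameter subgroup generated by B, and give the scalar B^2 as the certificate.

B^2 term by term: the squares give (\frac{1}{3})^2*(e_{12})^2 + (\frac{1}{3})^2*(e_{23})^2 = \frac{1}{9}*(+1) + \frac{1}{9}*(-1) = 0 (each basis 2-blade squares to minus the product of its generators' squares); cross terms between blades sharing an index anticommute and cancel. So B^2 = 0.
Answer: null-rotation, certificate B^2 = 0. The class reads off the invariant scalar 0 directly.


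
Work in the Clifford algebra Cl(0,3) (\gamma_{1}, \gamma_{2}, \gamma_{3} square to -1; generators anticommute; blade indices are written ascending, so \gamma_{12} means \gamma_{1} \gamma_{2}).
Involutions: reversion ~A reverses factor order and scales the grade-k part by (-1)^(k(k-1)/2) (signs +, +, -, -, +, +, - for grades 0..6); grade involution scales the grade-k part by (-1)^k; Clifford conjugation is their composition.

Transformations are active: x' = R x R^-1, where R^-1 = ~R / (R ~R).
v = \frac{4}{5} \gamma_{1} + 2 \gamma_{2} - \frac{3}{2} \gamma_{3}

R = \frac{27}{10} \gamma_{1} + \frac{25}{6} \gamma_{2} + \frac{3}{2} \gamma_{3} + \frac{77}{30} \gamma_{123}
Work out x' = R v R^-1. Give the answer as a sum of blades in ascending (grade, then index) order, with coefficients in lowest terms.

~R = \frac{27}{10} \gamma_{1} + \frac{25}{6} \gamma_{2} + \frac{3}{2} \gamma_{3} - \frac{77}{30} \gamma_{123}, and R ~R = -\frac{1507}{45}, so R^-1 = ~R / (-\frac{1507}{45}).
R v = -\frac{2473}{300} + \frac{71}{12} \gamma_{12} - \frac{7}{60} \gamma_{13} - \frac{3391}{300} \gamma_{23}
Answer: \frac{17043}{7535} \gamma_{1} + \frac{503}{15070} \gamma_{2} + \frac{10033}{7535} \gamma_{3}


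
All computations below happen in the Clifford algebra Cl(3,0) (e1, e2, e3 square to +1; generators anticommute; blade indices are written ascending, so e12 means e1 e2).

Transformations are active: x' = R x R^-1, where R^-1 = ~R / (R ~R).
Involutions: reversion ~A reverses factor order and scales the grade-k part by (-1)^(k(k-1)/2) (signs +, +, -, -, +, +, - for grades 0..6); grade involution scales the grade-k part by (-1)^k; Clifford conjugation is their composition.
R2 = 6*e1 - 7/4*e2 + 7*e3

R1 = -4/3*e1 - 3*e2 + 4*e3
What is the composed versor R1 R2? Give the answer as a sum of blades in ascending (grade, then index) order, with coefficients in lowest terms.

Distribute over the terms of R1 (each basis-blade product reordered to ascending indices, repeated generators contracted through their squares):
(-4/3*e1) R2 = -8 + 7/3*e12 - 28/3*e13
(-3*e2) R2 = 21/4 + 18*e12 - 21*e23
(4*e3) R2 = 28 - 24*e13 + 7*e23
Summing the partial products and collecting blades:
Answer: 101/4 + 61/3*e12 - 100/3*e13 - 14*e23


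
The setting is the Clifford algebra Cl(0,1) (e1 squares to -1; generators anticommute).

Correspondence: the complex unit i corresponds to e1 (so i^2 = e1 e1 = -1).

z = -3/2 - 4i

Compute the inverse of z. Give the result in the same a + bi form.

In blades: z = -3/2 - 4*e1.
With qbar = -3/2 + 4*e1 (scalar fixed, mapped units negated), z qbar = 73/4 (the sum of squared coefficients), so z^-1 = qbar / (73/4) = -6/73 + 16/73*e1; translating back:
Answer: -6/73 + 16/73*i


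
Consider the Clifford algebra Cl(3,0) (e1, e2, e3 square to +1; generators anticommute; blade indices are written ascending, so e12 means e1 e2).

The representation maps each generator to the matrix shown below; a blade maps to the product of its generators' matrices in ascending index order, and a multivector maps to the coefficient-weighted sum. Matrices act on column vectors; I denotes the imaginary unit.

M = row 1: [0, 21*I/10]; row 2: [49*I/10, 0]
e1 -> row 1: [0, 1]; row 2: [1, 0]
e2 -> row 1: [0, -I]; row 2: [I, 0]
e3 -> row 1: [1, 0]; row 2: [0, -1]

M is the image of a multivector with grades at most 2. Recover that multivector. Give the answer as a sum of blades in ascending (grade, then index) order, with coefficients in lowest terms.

Method: 1, rho(e1), rho(e2), rho(e3) form a trace-orthogonal basis of the 2x2 complex matrices (tr(X Y) = 2 if X = Y, else 0), so M = m0*1 + m1*rho(e1) + m2*rho(e2) + m3*rho(e3) with m0 = tr(M)/2 = 0, m1 = tr(M rho(e1))/2 = 7*I/2, m2 = tr(M rho(e2))/2 = 7/5, m3 = tr(M rho(e3))/2 = 0.
Multiplying table entries, the bivector images are rho(e12) = I*rho(e3), rho(e13) = -I*rho(e2), rho(e23) = I*rho(e1); with real blade coefficients the real parts of m0..m3 are the coefficients of 1, e1, e2, e3 and the imaginary parts give the bivectors (e23: Im m1, e13: -Im m2, e12: Im m3).
Answer: 7/5*e2 + 7/2*e23


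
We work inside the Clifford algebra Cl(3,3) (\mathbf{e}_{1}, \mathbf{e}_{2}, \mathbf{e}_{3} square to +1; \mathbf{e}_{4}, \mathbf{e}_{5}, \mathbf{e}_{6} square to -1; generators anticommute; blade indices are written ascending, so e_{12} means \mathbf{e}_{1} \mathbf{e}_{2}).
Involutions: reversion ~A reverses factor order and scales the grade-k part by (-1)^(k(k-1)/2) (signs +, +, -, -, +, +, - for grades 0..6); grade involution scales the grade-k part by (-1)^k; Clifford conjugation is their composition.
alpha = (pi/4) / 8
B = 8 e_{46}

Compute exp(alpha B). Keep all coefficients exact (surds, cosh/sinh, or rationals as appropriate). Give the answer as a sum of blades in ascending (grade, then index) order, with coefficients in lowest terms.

B^2 = (8)^2*(e_{46})^2 = 64*(-1) = -64 (a basis 2-blade squares to minus the product of its generators' squares).
B^2 = -64 — the negative square puts this in the circular regime; l = 8, alpha*l = \frac{\pi}{4}, so exp(alpha B) = cos(\frac{\pi}{4}) + (sin(\frac{\pi}{4})/8)*B = \frac{\sqrt{2}}{2} + (\frac{\sqrt{2}}{16})*B.
Answer: \frac{\sqrt{2}}{2} + \frac{\sqrt{2}}{2} e_{46}


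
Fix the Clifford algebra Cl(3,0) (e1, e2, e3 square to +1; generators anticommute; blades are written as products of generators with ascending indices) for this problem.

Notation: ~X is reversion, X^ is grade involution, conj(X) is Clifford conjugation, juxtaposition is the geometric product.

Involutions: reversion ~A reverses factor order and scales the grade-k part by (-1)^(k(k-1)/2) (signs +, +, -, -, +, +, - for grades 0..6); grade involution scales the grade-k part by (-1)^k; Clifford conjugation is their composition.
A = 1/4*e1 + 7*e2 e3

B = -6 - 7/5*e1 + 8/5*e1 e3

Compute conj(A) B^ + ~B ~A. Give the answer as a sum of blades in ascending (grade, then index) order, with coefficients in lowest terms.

first term: -7/20 + 3/2*e1 - 2/5*e3 - 56/5*e1 e2 + 42*e2 e3 - 49/5*e1 e2 e3
second term: -7/20 - 3/2*e1 + 2/5*e3 - 56/5*e1 e2 + 42*e2 e3 + 49/5*e1 e2 e3
Answer: -7/10 - 112/5*e1 e2 + 84*e2 e3


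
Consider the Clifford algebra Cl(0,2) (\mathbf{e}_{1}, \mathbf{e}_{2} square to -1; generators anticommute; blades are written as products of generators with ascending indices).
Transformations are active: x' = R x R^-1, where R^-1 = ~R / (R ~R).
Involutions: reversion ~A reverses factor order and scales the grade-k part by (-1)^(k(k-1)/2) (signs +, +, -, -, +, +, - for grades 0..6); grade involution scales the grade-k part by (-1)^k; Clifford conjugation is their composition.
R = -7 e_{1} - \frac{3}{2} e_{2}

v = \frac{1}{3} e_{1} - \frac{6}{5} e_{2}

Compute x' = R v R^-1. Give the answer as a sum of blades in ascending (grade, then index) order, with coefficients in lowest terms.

~R = -7 e_{1} - \frac{3}{2} e_{2}, and R ~R = -\frac{205}{4}, so R^-1 = ~R / (-\frac{205}{4}).
R v = \frac{8}{15} + \frac{89}{10} e_{1} e_{2}
Answer: -\frac{577}{3075} e_{1} + \frac{1262}{1025} e_{2}


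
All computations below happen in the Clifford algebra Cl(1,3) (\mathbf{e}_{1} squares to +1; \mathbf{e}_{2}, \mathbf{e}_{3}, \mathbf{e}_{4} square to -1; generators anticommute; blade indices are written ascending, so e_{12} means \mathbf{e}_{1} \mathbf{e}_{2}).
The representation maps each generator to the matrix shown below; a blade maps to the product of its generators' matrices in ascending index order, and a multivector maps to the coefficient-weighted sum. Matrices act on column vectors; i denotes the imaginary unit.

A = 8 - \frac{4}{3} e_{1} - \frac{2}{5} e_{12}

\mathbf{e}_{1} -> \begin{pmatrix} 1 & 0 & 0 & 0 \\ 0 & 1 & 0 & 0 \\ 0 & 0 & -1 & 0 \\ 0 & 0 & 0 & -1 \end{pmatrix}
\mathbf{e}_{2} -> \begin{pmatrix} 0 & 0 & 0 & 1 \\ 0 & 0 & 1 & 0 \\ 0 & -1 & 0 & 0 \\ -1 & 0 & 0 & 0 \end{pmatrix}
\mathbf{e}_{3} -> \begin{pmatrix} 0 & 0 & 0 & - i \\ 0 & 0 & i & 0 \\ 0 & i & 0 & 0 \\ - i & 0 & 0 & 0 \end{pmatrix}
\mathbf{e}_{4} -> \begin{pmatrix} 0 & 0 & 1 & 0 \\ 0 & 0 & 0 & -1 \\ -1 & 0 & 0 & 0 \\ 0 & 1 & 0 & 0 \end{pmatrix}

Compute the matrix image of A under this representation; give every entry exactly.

Bivector images (products of the table entries): rho(e_{12}) = rho(\mathbf{e}_{1})rho(\mathbf{e}_{2}) = \begin{pmatrix} 0 & 0 & 0 & 1 \\ 0 & 0 & 1 & 0 \\ 0 & 1 & 0 & 0 \\ 1 & 0 & 0 & 0 \end{pmatrix}.
M = (8)*1 + (-\frac{4}{3})*rho(e_{1}) + (-\frac{2}{5})*rho(e_{12}), summed entrywise (1 is the identity matrix):
Answer: \begin{pmatrix} \frac{20}{3} & 0 & 0 & - \frac{2}{5} \\ 0 & \frac{20}{3} & - \frac{2}{5} & 0 \\ 0 & - \frac{2}{5} & \frac{28}{3} & 0 \\ - \frac{2}{5} & 0 & 0 & \frac{28}{3} \end{pmatrix}


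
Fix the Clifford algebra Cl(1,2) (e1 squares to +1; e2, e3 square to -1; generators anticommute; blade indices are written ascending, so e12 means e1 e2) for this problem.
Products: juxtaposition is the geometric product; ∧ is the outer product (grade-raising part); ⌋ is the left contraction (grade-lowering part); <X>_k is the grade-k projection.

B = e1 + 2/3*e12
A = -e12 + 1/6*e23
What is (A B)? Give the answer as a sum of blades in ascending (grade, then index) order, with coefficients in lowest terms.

step 1: -2/3 + e2 + 1/9*e13 + 1/6*e123
Answer: -2/3 + e2 + 1/9*e13 + 1/6*e123


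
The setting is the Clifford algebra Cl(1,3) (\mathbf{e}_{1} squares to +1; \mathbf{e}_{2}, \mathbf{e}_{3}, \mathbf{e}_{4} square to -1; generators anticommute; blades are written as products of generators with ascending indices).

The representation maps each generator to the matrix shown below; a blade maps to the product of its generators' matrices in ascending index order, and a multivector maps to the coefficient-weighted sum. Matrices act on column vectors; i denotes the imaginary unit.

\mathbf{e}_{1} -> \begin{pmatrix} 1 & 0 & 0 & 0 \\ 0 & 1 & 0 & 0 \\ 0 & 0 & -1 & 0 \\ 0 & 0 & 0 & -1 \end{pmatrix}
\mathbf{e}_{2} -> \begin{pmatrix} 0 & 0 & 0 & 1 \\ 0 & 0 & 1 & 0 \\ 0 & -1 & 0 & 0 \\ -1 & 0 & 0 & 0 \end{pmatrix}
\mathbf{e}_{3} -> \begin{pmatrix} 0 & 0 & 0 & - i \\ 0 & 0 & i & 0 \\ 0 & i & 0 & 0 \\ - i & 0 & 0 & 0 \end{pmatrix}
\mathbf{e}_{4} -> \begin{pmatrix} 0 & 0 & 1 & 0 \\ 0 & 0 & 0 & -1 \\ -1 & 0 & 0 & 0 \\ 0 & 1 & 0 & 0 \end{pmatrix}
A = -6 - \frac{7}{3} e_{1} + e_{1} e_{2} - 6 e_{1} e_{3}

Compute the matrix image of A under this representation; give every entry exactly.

Bivector images (products of the table entries): rho(e_{1} e_{2}) = rho(\mathbf{e}_{1})rho(\mathbf{e}_{2}) = \begin{pmatrix} 0 & 0 & 0 & 1 \\ 0 & 0 & 1 & 0 \\ 0 & 1 & 0 & 0 \\ 1 & 0 & 0 & 0 \end{pmatrix}; rho(e_{1} e_{3}) = rho(\mathbf{e}_{1})rho(\mathbf{e}_{3}) = \begin{pmatrix} 0 & 0 & 0 & - i \\ 0 & 0 & i & 0 \\ 0 & - i & 0 & 0 \\ i & 0 & 0 & 0 \end{pmatrix}.
M = (-6)*1 + (-\frac{7}{3})*rho(e_{1}) + (1)*rho(e_{1} e_{2}) + (-6)*rho(e_{1} e_{3}), summed entrywise (1 is the identity matrix):
Answer: \begin{pmatrix} - \frac{25}{3} & 0 & 0 & 1 + 6 i \\ 0 & - \frac{25}{3} & 1 - 6 i & 0 \\ 0 & 1 + 6 i & - \frac{11}{3} & 0 \\ 1 - 6 i & 0 & 0 & - \frac{11}{3} \end{pmatrix}


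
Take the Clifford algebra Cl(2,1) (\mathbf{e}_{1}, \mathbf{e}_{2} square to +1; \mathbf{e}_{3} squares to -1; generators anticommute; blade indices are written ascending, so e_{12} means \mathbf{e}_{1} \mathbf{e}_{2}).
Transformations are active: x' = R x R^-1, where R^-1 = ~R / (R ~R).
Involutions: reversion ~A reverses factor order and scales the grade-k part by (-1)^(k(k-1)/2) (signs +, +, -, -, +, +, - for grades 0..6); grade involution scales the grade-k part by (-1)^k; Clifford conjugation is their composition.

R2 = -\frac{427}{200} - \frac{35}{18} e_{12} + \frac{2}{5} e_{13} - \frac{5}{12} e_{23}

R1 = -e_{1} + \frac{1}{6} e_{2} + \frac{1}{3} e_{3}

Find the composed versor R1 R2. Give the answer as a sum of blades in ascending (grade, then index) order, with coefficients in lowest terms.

Distribute over the terms of R1 (each basis-blade product reordered to ascending indices, repeated generators contracted through their squares):
(-e_{1}) R2 = \frac{427}{200} e_{1} + \frac{35}{18} e_{2} - \frac{2}{5} e_{3} + \frac{5}{12} e_{123}
(\frac{1}{6} e_{2}) R2 = \frac{35}{108} e_{1} - \frac{427}{1200} e_{2} - \frac{5}{72} e_{3} - \frac{1}{15} e_{123}
(\frac{1}{3} e_{3}) R2 = \frac{2}{15} e_{1} - \frac{5}{36} e_{2} - \frac{427}{600} e_{3} - \frac{35}{54} e_{123}
Summing the partial products and collecting blades:
Answer: \frac{13999}{5400} e_{1} + \frac{5219}{3600} e_{2} - \frac{1063}{900} e_{3} - \frac{161}{540} e_{123}


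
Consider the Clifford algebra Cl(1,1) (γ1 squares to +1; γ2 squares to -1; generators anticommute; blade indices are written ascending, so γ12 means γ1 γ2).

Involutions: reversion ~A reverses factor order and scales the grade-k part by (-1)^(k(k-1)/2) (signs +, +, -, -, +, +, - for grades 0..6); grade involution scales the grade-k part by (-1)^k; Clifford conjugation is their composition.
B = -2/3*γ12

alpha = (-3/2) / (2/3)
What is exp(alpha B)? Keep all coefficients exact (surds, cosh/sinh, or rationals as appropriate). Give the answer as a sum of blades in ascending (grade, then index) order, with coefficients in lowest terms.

B^2 = (-2/3)^2*(γ12)^2 = 4/9*(+1) = 4/9 (a basis 2-blade squares to minus the product of its generators' squares).
B^2 = 4/9 — a positive square means the series sums to a boost: l = 2/3, alpha*l = -3/2, so exp(alpha B) = cosh(-3/2) + (sinh(-3/2)/(2/3))*B = cosh(3/2) + (-3*sinh(3/2)/2)*B.
Answer: cosh(3/2) + sinh(3/2)*γ12


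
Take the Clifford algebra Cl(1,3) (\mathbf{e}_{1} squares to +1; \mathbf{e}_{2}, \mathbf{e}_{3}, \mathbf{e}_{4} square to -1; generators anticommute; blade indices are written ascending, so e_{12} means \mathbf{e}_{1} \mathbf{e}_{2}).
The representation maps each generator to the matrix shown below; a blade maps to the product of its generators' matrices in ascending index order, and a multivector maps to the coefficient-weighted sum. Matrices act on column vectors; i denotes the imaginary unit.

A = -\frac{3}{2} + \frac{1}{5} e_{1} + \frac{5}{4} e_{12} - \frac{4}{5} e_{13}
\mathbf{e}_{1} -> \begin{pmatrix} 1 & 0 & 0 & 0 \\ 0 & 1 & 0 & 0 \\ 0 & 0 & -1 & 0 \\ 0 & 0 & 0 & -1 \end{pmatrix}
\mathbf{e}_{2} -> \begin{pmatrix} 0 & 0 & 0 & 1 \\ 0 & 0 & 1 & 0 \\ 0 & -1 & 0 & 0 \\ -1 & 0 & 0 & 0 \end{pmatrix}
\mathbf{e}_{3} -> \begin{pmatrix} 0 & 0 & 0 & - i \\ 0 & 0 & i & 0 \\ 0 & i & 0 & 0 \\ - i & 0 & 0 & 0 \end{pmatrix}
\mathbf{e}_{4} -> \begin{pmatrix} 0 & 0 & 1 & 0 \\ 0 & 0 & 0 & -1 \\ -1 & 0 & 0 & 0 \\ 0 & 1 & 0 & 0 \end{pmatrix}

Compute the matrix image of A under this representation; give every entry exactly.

Bivector images (products of the table entries): rho(e_{12}) = rho(\mathbf{e}_{1})rho(\mathbf{e}_{2}) = \begin{pmatrix} 0 & 0 & 0 & 1 \\ 0 & 0 & 1 & 0 \\ 0 & 1 & 0 & 0 \\ 1 & 0 & 0 & 0 \end{pmatrix}; rho(e_{13}) = rho(\mathbf{e}_{1})rho(\mathbf{e}_{3}) = \begin{pmatrix} 0 & 0 & 0 & - i \\ 0 & 0 & i & 0 \\ 0 & - i & 0 & 0 \\ i & 0 & 0 & 0 \end{pmatrix}.
M = (-\frac{3}{2})*1 + (\frac{1}{5})*rho(e_{1}) + (\frac{5}{4})*rho(e_{12}) + (-\frac{4}{5})*rho(e_{13}), summed entrywise (1 is the identity matrix):
Answer: \begin{pmatrix} - \frac{13}{10} & 0 & 0 & \frac{5}{4} + \frac{4 i}{5} \\ 0 & - \frac{13}{10} & \frac{5}{4} - \frac{4 i}{5} & 0 \\ 0 & \frac{5}{4} + \frac{4 i}{5} & - \frac{17}{10} & 0 \\ \frac{5}{4} - \frac{4 i}{5} & 0 & 0 & - \frac{17}{10} \end{pmatrix}
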